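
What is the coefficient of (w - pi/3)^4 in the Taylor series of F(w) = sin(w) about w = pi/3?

[(w - pi/3)^0] = sqrt(3)/2;  [(w - pi/3)^1] = 1/2;  [(w - pi/3)^2] = -sqrt(3)/4;  [(w - pi/3)^3] = -1/12;  [(w - pi/3)^4] = sqrt(3)/48.

sqrt(3)/48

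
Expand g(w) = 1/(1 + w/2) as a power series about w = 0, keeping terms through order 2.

w^2/4 - w/2 + 1

Differentiate repeatedly and evaluate at the center.
[w^0] = 1;  [w^1] = -1/2;  [w^2] = 1/4.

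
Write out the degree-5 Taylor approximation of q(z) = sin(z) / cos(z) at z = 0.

Write the quotient as an unknown series and match coefficients against numerator = denominator · series.
q(0) = 0
q′(0) = 1
q′′(0) = 0
q′′′(0) = 2
q^(4)(0) = 0
q^(5)(0) = 16

2*z^5/15 + z^3/3 + z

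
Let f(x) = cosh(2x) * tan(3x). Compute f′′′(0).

Write out both Maclaurin series and multiply, keeping only the needed powers.
From the series, [x^3] f = 15; multiply by 3! = 6 to get 90.

90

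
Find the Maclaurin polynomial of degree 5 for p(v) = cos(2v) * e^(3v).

-199*v^5/40 - 119*v^4/24 - 3*v^3/2 + 5*v^2/2 + 3*v + 1

Take the Cauchy product of the two expansions.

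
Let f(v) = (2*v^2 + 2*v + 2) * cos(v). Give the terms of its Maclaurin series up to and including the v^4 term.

Shift and add copies of the series according to the polynomial's terms.
f(0) = 2
f′(0) = 2
f′′(0) = 2
f′′′(0) = -6
f^(4)(0) = -22
Then c_k = f^(k)(0)/k! gives each Taylor coefficient.

-11*v^4/12 - v^3 + v^2 + 2*v + 2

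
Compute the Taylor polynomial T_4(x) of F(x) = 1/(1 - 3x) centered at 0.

Compute the successive derivatives at the expansion point and divide by k!.
F(0) = 1
F′(0) = 3
F′′(0) = 18
F′′′(0) = 162
F^(4)(0) = 1944

81*x^4 + 27*x^3 + 9*x^2 + 3*x + 1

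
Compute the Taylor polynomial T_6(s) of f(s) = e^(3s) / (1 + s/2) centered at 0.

Take the Cauchy product of the two expansions.
f(0) = 1
f′(0) = 5/2
f′′(0) = 13/2
f′′′(0) = 69/4
f^(4)(0) = 93/2
f^(5)(0) = 507/4
f^(6)(0) = 1395/4

31*s^6/64 + 169*s^5/160 + 31*s^4/16 + 23*s^3/8 + 13*s^2/4 + 5*s/2 + 1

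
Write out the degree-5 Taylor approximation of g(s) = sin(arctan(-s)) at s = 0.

-3*s^5/8 + s^3/2 - s

Let u equal the inner series; expand the outer function in u and truncate.
[s^0] = 0;  [s^1] = -1;  [s^2] = 0;  [s^3] = 1/2;  [s^4] = 0;  [s^5] = -3/8.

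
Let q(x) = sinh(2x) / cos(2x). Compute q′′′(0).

Write the quotient as an unknown series and match coefficients against numerator = denominator · series.
The coefficient of x^3 in the expansion is 16/3, so q′′′(0) = 3! * (16/3) = 32.

32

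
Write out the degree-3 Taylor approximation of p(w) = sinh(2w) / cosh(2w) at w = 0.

-8*w^3/3 + 2*w

Divide the numerator series by the denominator series (power-series long division).
[w^0] = 0;  [w^1] = 2;  [w^2] = 0;  [w^3] = -8/3.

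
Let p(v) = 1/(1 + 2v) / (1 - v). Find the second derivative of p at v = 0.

Expand each factor separately, then convolve coefficients.
The coefficient of v^2 in the expansion is 3, so p′′(0) = 2! * (3) = 6.

6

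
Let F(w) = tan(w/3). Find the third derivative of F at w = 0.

From the series, [w^3] F = 1/81; multiply by 3! = 6 to get 2/27.

2/27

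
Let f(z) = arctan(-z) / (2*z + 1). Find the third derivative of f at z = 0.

Use 1/(1 - r) = Σ r^k on the denominator, then take the Cauchy product.
The coefficient of z^3 in the expansion is -11/3, so f′′′(0) = 3! * (-11/3) = -22.

-22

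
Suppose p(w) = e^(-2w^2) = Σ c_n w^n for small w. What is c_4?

2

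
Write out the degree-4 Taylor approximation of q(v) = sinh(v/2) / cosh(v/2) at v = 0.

-v^3/24 + v/2

Divide the numerator series by the denominator series (power-series long division).
q(0) = 0
q′(0) = 1/2
q′′(0) = 0
q′′′(0) = -1/4
q^(4)(0) = 0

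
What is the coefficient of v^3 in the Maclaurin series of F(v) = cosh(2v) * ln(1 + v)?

Expand each factor separately, then convolve coefficients.
F(0) = 0
F′(0) = 1
F′′(0) = -1
F′′′(0) = 14
So c_3 = F′′′(0)/3! = 7/3.

7/3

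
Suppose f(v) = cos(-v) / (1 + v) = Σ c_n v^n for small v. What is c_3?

-1/2

Expand each factor separately, then convolve coefficients.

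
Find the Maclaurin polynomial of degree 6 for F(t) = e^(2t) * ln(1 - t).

-19*t^6/9 - 27*t^5/10 - 13*t^4/4 - 10*t^3/3 - 5*t^2/2 - t

Multiply the two series term by term and collect like powers.
F(0) = 0
F′(0) = -1
F′′(0) = -5
F′′′(0) = -20
F^(4)(0) = -78
F^(5)(0) = -324
F^(6)(0) = -1520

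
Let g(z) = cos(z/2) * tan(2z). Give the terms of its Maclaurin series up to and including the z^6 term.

Multiply the two series term by term and collect like powers.

3781*z^5/960 + 29*z^3/12 + 2*z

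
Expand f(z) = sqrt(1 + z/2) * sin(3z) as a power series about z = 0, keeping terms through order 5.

Multiply the two series term by term and collect like powers.
f(0) = 0
f′(0) = 3
f′′(0) = 3/2
f′′′(0) = -441/16
f^(4)(0) = -423/16
f^(5)(0) = 66303/256

22101*z^5/10240 - 141*z^4/128 - 147*z^3/32 + 3*z^2/4 + 3*z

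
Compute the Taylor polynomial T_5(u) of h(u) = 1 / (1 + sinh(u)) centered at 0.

-181*u^5/120 + 4*u^4/3 - 7*u^3/6 + u^2 - u + 1

Expand as Σ (-1)^k u^k with u equal to the inner function's series.
h(0) = 1
h′(0) = -1
h′′(0) = 2
h′′′(0) = -7
h^(4)(0) = 32
h^(5)(0) = -181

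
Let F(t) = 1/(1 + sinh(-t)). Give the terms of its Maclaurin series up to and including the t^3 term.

7*t^3/6 + t^2 + t + 1

Plug the Maclaurin series of the inner function into that of the outer and collect terms.
F(0) = 1
F′(0) = 1
F′′(0) = 2
F′′′(0) = 7
The Taylor polynomial is Σ F^(k)(0)/k! · t^k.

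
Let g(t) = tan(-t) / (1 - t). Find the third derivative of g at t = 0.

-8

Multiply the two series term by term and collect like powers.
The coefficient of t^3 in the expansion is -4/3, so g′′′(0) = 3! * (-4/3) = -8.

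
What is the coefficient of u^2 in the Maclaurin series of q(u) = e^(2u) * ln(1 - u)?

-5/2

Expand each factor separately, then convolve coefficients.
So c_2 = q′′(0)/2! = -5/2.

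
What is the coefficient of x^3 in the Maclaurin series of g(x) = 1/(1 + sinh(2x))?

Substitute the inner expansion into the outer series and collect powers.
g(0) = 1
g′(0) = -2
g′′(0) = 8
g′′′(0) = -56

-28/3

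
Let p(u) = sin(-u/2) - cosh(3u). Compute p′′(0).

-9

Expand each term separately and add.
From the series, [u^2] p = -9/2; multiply by 2! = 2 to get -9.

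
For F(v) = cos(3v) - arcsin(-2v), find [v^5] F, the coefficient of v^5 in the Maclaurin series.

Add the two expansions coefficient-wise.
[v^0] = 1;  [v^1] = 2;  [v^2] = -9/2;  [v^3] = 4/3;  [v^4] = 27/8;  [v^5] = 12/5.

12/5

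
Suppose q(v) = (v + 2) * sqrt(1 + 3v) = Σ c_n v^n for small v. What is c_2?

Multiply each power in the prefactor through the base expansion.
q(0) = 2
q′(0) = 4
q′′(0) = -3/2

-3/4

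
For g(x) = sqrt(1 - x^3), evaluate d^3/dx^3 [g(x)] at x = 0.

The coefficient of x^3 in the expansion is -1/2, so g′′′(0) = 3! * (-1/2) = -3.

-3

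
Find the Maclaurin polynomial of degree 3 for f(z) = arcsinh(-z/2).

f(0) = 0
f′(0) = -1/2
f′′(0) = 0
f′′′(0) = 1/8
Then c_k = f^(k)(0)/k! gives each Taylor coefficient.

z^3/48 - z/2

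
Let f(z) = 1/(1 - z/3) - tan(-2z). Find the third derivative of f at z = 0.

146/9

Add the two expansions coefficient-wise.
From the series, [z^3] f = 73/27; multiply by 3! = 6 to get 146/9.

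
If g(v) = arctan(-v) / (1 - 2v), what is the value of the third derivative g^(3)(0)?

-22

Write out both Maclaurin series and multiply, keeping only the needed powers.
The coefficient of v^3 in the expansion is -11/3, so g′′′(0) = 3! * (-11/3) = -22.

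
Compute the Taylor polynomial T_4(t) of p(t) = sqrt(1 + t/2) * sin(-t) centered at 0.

Take the Cauchy product of the two expansions.
[t^0] = 0;  [t^1] = -1;  [t^2] = -1/4;  [t^3] = 19/96;  [t^4] = 13/384.

13*t^4/384 + 19*t^3/96 - t^2/4 - t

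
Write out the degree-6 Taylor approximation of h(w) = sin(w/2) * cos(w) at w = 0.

Write out both Maclaurin series and multiply, keeping only the needed powers.
h(0) = 0
h′(0) = 1/2
h′′(0) = 0
h′′′(0) = -13/8
h^(4)(0) = 0
h^(5)(0) = 121/32
h^(6)(0) = 0

121*w^5/3840 - 13*w^3/48 + w/2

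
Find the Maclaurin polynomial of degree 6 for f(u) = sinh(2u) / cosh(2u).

Write the quotient as an unknown series and match coefficients against numerator = denominator · series.
[u^0] = 0;  [u^1] = 2;  [u^2] = 0;  [u^3] = -8/3;  [u^4] = 0;  [u^5] = 64/15;  [u^6] = 0.

64*u^5/15 - 8*u^3/3 + 2*u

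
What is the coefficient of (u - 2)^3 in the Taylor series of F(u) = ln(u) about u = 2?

1/24

Differentiate repeatedly and evaluate at the center.
F(2) = ln(2)
F′(2) = 1/2
F′′(2) = -1/4
F′′′(2) = 1/4
So c_3 = F′′′(2)/3! = 1/24.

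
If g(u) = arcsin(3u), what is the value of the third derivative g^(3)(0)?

From the series, [u^3] g = 9/2; multiply by 3! = 6 to get 27.

27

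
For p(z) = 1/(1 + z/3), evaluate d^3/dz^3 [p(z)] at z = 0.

The coefficient of z^3 in the expansion is -1/27, so p′′′(0) = 3! * (-1/27) = -2/9.

-2/9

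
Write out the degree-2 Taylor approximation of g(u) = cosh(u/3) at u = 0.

u^2/18 + 1

g(0) = 1
g′(0) = 0
g′′(0) = 1/9
Then c_k = g^(k)(0)/k! gives each Taylor coefficient.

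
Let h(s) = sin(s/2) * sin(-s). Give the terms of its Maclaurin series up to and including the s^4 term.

Expand each factor separately, then convolve coefficients.

5*s^4/48 - s^2/2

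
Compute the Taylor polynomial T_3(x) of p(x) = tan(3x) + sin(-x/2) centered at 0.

Add the two expansions coefficient-wise.
p(0) = 0
p′(0) = 5/2
p′′(0) = 0
p′′′(0) = 433/8
Dividing each by k! gives the coefficients c_0, ..., c_3.

433*x^3/48 + 5*x/2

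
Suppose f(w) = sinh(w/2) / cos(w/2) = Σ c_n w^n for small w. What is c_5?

3/320

Write the quotient as an unknown series and match coefficients against numerator = denominator · series.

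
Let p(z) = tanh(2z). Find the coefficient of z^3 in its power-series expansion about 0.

Use the known series and substitute for the argument.
p(0) = 0
p′(0) = 2
p′′(0) = 0
p′′′(0) = -16
So c_3 = p′′′(0)/3! = -8/3.

-8/3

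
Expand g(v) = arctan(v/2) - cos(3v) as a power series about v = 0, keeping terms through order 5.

v^5/160 - 27*v^4/8 - v^3/24 + 9*v^2/2 + v/2 - 1

Expand each term separately and add.
g(0) = -1
g′(0) = 1/2
g′′(0) = 9
g′′′(0) = -1/4
g^(4)(0) = -81
g^(5)(0) = 3/4
Then c_k = g^(k)(0)/k! gives each Taylor coefficient.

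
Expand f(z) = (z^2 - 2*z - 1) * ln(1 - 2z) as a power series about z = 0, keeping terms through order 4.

Multiply each power in the prefactor through the base expansion.

22*z^4/3 + 14*z^3/3 + 6*z^2 + 2*z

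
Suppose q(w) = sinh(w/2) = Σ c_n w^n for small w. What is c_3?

1/48

q(0) = 0
q′(0) = 1/2
q′′(0) = 0
q′′′(0) = 1/8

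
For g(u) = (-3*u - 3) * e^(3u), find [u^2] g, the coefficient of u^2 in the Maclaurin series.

-45/2

Multiply each power in the prefactor through the base expansion.
g(0) = -3
g′(0) = -12
g′′(0) = -45
So c_2 = g′′(0)/2! = -45/2.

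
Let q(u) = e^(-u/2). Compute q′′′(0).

-1/8

Differentiate repeatedly and evaluate at the center.
The coefficient of u^3 in the expansion is -1/48, so q′′′(0) = 3! * (-1/48) = -1/8.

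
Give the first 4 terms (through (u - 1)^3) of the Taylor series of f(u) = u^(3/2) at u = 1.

-(u - 1)^3/16 + 3*(u - 1)^2/8 + 3*(u - 1)/2 + 1

Apply the Taylor formula c_k = f^(k)(a)/k!.
f(1) = 1
f′(1) = 3/2
f′′(1) = 3/4
f′′′(1) = -3/8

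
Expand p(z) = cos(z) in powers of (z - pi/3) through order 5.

-sqrt(3)*(z - pi/3)^5/240 + (z - pi/3)^4/48 + sqrt(3)*(z - pi/3)^3/12 - (z - pi/3)^2/4 - sqrt(3)*(z - pi/3)/2 + 1/2

Use the known series and substitute for the argument.
[(z - pi/3)^0] = 1/2;  [(z - pi/3)^1] = -sqrt(3)/2;  [(z - pi/3)^2] = -1/4;  [(z - pi/3)^3] = sqrt(3)/12;  [(z - pi/3)^4] = 1/48;  [(z - pi/3)^5] = -sqrt(3)/240.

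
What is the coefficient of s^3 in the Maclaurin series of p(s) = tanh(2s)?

Use the known series and substitute for the argument.
p(0) = 0
p′(0) = 2
p′′(0) = 0
p′′′(0) = -16
Then c_k = p^(k)(0)/k! gives each Taylor coefficient.

-8/3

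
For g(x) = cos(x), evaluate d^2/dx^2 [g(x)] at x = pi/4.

-sqrt(2)/2

Use the known series and substitute for the argument.
The coefficient of (x - pi/4)^2 in the expansion is -sqrt(2)/4, so g′′(pi/4) = 2! * (-sqrt(2)/4) = -sqrt(2)/2.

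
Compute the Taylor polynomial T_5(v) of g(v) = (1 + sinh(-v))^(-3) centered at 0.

Substitute the inner expansion into the outer series and collect powers.
g(0) = 1
g′(0) = 3
g′′(0) = 12
g′′′(0) = 63
g^(4)(0) = 408
g^(5)(0) = 3123
The Taylor polynomial is Σ g^(k)(0)/k! · v^k.

1041*v^5/40 + 17*v^4 + 21*v^3/2 + 6*v^2 + 3*v + 1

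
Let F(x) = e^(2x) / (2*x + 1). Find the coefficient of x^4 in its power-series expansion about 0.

6

Use 1/(1 - r) = Σ r^k on the denominator, then take the Cauchy product.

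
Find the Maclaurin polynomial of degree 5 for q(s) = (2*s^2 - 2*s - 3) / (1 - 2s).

Shift and add copies of the series according to the polynomial's terms.

-112*s^5 - 56*s^4 - 28*s^3 - 14*s^2 - 8*s - 3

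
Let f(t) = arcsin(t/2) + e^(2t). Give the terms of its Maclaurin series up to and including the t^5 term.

Expand each term separately and add.
f(0) = 1
f′(0) = 5/2
f′′(0) = 4
f′′′(0) = 65/8
f^(4)(0) = 16
f^(5)(0) = 1033/32
Dividing each by k! gives the coefficients c_0, ..., c_5.

1033*t^5/3840 + 2*t^4/3 + 65*t^3/48 + 2*t^2 + 5*t/2 + 1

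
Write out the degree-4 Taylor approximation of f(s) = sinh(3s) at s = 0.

Apply the Taylor formula c_k = f^(k)(a)/k!.

9*s^3/2 + 3*s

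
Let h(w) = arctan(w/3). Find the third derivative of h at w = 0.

-2/27

Use the known series and substitute for the argument.
The coefficient of w^3 in the expansion is -1/81, so h′′′(0) = 3! * (-1/81) = -2/27.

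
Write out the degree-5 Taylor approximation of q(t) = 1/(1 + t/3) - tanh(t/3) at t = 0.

Add the two expansions coefficient-wise.
q(0) = 1
q′(0) = -2/3
q′′(0) = 2/9
q′′′(0) = -4/27
q^(4)(0) = 8/27
q^(5)(0) = -136/243

-17*t^5/3645 + t^4/81 - 2*t^3/81 + t^2/9 - 2*t/3 + 1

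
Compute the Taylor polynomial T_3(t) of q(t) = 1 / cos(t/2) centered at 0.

Invert the denominator's series and multiply.
q(0) = 1
q′(0) = 0
q′′(0) = 1/4
q′′′(0) = 0
Dividing each by k! gives the coefficients c_0, ..., c_3.

t^2/8 + 1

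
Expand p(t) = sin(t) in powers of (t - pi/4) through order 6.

p(pi/4) = sqrt(2)/2
p′(pi/4) = sqrt(2)/2
p′′(pi/4) = -sqrt(2)/2
p′′′(pi/4) = -sqrt(2)/2
p^(4)(pi/4) = sqrt(2)/2
p^(5)(pi/4) = sqrt(2)/2
p^(6)(pi/4) = -sqrt(2)/2

-sqrt(2)*(t - pi/4)^6/1440 + sqrt(2)*(t - pi/4)^5/240 + sqrt(2)*(t - pi/4)^4/48 - sqrt(2)*(t - pi/4)^3/12 - sqrt(2)*(t - pi/4)^2/4 + sqrt(2)*(t - pi/4)/2 + sqrt(2)/2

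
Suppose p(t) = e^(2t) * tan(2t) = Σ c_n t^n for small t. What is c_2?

4

Write out both Maclaurin series and multiply, keeping only the needed powers.
p(0) = 0
p′(0) = 2
p′′(0) = 8
So c_2 = p′′(0)/2! = 4.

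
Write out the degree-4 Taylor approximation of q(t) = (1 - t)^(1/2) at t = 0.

-5*t^4/128 - t^3/16 - t^2/8 - t/2 + 1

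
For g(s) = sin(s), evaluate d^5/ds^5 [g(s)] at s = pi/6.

The coefficient of (s - pi/6)^5 in the expansion is sqrt(3)/240, so g^(5)(pi/6) = 5! * (sqrt(3)/240) = sqrt(3)/2.

sqrt(3)/2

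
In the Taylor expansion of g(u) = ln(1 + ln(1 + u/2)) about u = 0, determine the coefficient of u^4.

-35/384

Substitute the inner expansion into the outer series and collect powers.
g(0) = 0
g′(0) = 1/2
g′′(0) = -1/2
g′′′(0) = 7/8
g^(4)(0) = -35/16
So c_4 = g^(4)(0)/4! = -35/384.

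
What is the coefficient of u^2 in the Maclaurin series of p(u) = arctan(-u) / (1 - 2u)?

-2

Expand each factor separately, then convolve coefficients.
p(0) = 0
p′(0) = -1
p′′(0) = -4
Then c_k = p^(k)(0)/k! gives each Taylor coefficient.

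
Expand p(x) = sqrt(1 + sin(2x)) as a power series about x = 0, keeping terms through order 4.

Let u equal the inner series; expand the outer function in u and truncate.
p(0) = 1
p′(0) = 1
p′′(0) = -1
p′′′(0) = -1
p^(4)(0) = 1

x^4/24 - x^3/6 - x^2/2 + x + 1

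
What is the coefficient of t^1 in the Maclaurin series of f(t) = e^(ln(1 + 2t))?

2

Compose series: expand the inner function first, then feed it into the outer expansion.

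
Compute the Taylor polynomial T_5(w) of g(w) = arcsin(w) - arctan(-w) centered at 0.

11*w^5/40 - w^3/6 + 2*w

Add the two expansions coefficient-wise.
g(0) = 0
g′(0) = 2
g′′(0) = 0
g′′′(0) = -1
g^(4)(0) = 0
g^(5)(0) = 33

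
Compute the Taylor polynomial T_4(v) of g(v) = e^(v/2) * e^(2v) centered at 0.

Write out both Maclaurin series and multiply, keeping only the needed powers.
[v^0] = 1;  [v^1] = 5/2;  [v^2] = 25/8;  [v^3] = 125/48;  [v^4] = 625/384.

625*v^4/384 + 125*v^3/48 + 25*v^2/8 + 5*v/2 + 1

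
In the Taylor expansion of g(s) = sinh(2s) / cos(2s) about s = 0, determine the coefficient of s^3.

16/3

Divide the numerator series by the denominator series (power-series long division).
g(0) = 0
g′(0) = 2
g′′(0) = 0
g′′′(0) = 32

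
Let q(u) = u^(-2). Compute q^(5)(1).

From the series, [(u - 1)^5] q = -6; multiply by 5! = 120 to get -720.

-720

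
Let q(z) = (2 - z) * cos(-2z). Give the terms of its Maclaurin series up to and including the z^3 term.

Distribute the polynomial across the series and collect like powers.
q(0) = 2
q′(0) = -1
q′′(0) = -8
q′′′(0) = 12

2*z^3 - 4*z^2 - z + 2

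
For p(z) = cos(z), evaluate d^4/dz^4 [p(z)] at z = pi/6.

Use the known series and substitute for the argument.
The coefficient of (z - pi/6)^4 in the expansion is sqrt(3)/48, so p^(4)(pi/6) = 4! * (sqrt(3)/48) = sqrt(3)/2.

sqrt(3)/2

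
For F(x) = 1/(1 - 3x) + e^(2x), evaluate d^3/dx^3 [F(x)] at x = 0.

170

Expand each term separately and add.
The coefficient of x^3 in the expansion is 85/3, so F′′′(0) = 3! * (85/3) = 170.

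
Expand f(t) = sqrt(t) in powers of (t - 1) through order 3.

(t - 1)^3/16 - (t - 1)^2/8 + (t - 1)/2 + 1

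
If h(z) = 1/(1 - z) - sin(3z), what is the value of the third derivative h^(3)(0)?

33

Expand each term separately and add.
The coefficient of z^3 in the expansion is 11/2, so h′′′(0) = 3! * (11/2) = 33.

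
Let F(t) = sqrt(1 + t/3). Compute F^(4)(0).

The coefficient of t^4 in the expansion is -5/10368, so F^(4)(0) = 4! * (-5/10368) = -5/432.

-5/432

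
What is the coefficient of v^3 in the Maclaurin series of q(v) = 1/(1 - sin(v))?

Plug the Maclaurin series of the inner function into that of the outer and collect terms.
q(0) = 1
q′(0) = 1
q′′(0) = 2
q′′′(0) = 5
So c_3 = q′′′(0)/3! = 5/6.

5/6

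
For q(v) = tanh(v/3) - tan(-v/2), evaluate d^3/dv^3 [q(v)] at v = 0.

19/108

Expand each term separately and add.
The coefficient of v^3 in the expansion is 19/648, so q′′′(0) = 3! * (19/648) = 19/108.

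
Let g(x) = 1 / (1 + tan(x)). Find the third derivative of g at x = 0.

-8

Expand as Σ (-1)^k u^k with u equal to the inner function's series.
The coefficient of x^3 in the expansion is -4/3, so g′′′(0) = 3! * (-4/3) = -8.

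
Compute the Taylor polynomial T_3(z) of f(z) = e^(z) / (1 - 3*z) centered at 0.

Use 1/(1 - r) = Σ r^k on the denominator, then take the Cauchy product.
[z^0] = 1;  [z^1] = 4;  [z^2] = 25/2;  [z^3] = 113/3.

113*z^3/3 + 25*z^2/2 + 4*z + 1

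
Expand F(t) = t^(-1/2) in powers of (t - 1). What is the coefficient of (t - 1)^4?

35/128

Compute the successive derivatives at the expansion point and divide by k!.
[(t - 1)^0] = 1;  [(t - 1)^1] = -1/2;  [(t - 1)^2] = 3/8;  [(t - 1)^3] = -5/16;  [(t - 1)^4] = 35/128.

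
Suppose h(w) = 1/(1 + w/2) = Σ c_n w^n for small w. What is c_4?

1/16

Use the known series and substitute for the argument.
[w^0] = 1;  [w^1] = -1/2;  [w^2] = 1/4;  [w^3] = -1/8;  [w^4] = 1/16.
So c_4 = h^(4)(0)/4! = 1/16.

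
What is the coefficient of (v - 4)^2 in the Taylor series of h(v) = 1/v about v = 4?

1/64

[(v - 4)^0] = 1/4;  [(v - 4)^1] = -1/16;  [(v - 4)^2] = 1/64.
So c_2 = h′′(4)/2! = 1/64.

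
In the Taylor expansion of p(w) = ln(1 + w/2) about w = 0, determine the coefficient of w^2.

-1/8

Use the known series and substitute for the argument.
[w^0] = 0;  [w^1] = 1/2;  [w^2] = -1/8.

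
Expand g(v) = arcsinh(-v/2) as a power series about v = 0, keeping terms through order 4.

v^3/48 - v/2

g(0) = 0
g′(0) = -1/2
g′′(0) = 0
g′′′(0) = 1/8
g^(4)(0) = 0
Then c_k = g^(k)(0)/k! gives each Taylor coefficient.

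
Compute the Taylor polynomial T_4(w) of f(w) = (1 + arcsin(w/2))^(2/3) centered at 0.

Substitute the inner expansion into the outer series and collect powers.
[w^0] = 1;  [w^1] = 1/3;  [w^2] = -1/36;  [w^3] = 13/648;  [w^4] = -1/243.

-w^4/243 + 13*w^3/648 - w^2/36 + w/3 + 1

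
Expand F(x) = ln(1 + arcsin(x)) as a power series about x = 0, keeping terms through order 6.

-19*x^6/45 + 53*x^5/120 - 5*x^4/12 + x^3/2 - x^2/2 + x

Compose series: expand the inner function first, then feed it into the outer expansion.
F(0) = 0
F′(0) = 1
F′′(0) = -1
F′′′(0) = 3
F^(4)(0) = -10
F^(5)(0) = 53
F^(6)(0) = -304
Dividing each by k! gives the coefficients c_0, ..., c_6.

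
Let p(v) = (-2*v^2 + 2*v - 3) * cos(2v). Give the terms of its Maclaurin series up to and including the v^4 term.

Multiply each power in the prefactor through the base expansion.
p(0) = -3
p′(0) = 2
p′′(0) = 8
p′′′(0) = -24
p^(4)(0) = 48

2*v^4 - 4*v^3 + 4*v^2 + 2*v - 3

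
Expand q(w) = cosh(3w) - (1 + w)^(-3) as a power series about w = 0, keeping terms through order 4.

-93*w^4/8 + 10*w^3 - 3*w^2/2 + 3*w

Expand each term separately and add.
q(0) = 0
q′(0) = 3
q′′(0) = -3
q′′′(0) = 60
q^(4)(0) = -279
Then c_k = q^(k)(0)/k! gives each Taylor coefficient.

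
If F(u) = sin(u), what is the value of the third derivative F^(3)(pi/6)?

-sqrt(3)/2

Differentiate repeatedly and evaluate at the center.
The coefficient of (u - pi/6)^3 in the expansion is -sqrt(3)/12, so F′′′(pi/6) = 3! * (-sqrt(3)/12) = -sqrt(3)/2.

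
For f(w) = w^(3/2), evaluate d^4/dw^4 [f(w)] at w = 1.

9/16

From the series, [(w - 1)^4] f = 3/128; multiply by 4! = 24 to get 9/16.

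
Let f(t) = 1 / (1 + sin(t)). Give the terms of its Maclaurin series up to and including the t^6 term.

17*t^6/45 - 61*t^5/120 + 2*t^4/3 - 5*t^3/6 + t^2 - t + 1

Write 1/(1+u) = 1 - u + u^2 - u^3 + ... and substitute the series for u.
f(0) = 1
f′(0) = -1
f′′(0) = 2
f′′′(0) = -5
f^(4)(0) = 16
f^(5)(0) = -61
f^(6)(0) = 272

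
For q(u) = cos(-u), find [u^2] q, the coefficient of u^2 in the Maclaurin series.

q(0) = 1
q′(0) = 0
q′′(0) = -1
Dividing each by k! gives the coefficients c_0, ..., c_2.

-1/2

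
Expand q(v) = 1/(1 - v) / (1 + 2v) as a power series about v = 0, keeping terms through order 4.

Take the Cauchy product of the two expansions.
q(0) = 1
q′(0) = -1
q′′(0) = 6
q′′′(0) = -30
q^(4)(0) = 264

11*v^4 - 5*v^3 + 3*v^2 - v + 1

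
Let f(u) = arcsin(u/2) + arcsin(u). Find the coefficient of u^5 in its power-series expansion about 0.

99/1280

Add the two expansions coefficient-wise.
So c_5 = f^(5)(0)/5! = 99/1280.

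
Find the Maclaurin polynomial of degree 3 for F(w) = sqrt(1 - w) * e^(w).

Write out both Maclaurin series and multiply, keeping only the needed powers.
F(0) = 1
F′(0) = 1/2
F′′(0) = -1/4
F′′′(0) = -13/8
The Taylor polynomial is Σ F^(k)(0)/k! · w^k.

-13*w^3/48 - w^2/8 + w/2 + 1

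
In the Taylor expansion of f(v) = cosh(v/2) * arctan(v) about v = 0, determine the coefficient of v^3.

Write out both Maclaurin series and multiply, keeping only the needed powers.
f(0) = 0
f′(0) = 1
f′′(0) = 0
f′′′(0) = -5/4
The Taylor polynomial is Σ f^(k)(0)/k! · v^k.

-5/24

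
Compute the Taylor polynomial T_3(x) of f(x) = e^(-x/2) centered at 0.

-x^3/48 + x^2/8 - x/2 + 1

f(0) = 1
f′(0) = -1/2
f′′(0) = 1/4
f′′′(0) = -1/8
Dividing each by k! gives the coefficients c_0, ..., c_3.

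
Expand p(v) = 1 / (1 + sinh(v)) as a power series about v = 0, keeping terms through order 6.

Use the geometric series for the reciprocal, then substitute.
p(0) = 1
p′(0) = -1
p′′(0) = 2
p′′′(0) = -7
p^(4)(0) = 32
p^(5)(0) = -181
p^(6)(0) = 1232

77*v^6/45 - 181*v^5/120 + 4*v^4/3 - 7*v^3/6 + v^2 - v + 1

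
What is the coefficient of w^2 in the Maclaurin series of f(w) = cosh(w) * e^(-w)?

Write out both Maclaurin series and multiply, keeping only the needed powers.
f(0) = 1
f′(0) = -1
f′′(0) = 2
So c_2 = f′′(0)/2! = 1.

1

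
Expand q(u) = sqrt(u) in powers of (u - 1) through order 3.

(u - 1)^3/16 - (u - 1)^2/8 + (u - 1)/2 + 1

Use the known series and substitute for the argument.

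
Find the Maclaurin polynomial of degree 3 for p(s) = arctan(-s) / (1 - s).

-2*s^3/3 - s^2 - s

Multiply the numerator's expansion by the denominator's geometric series.
[s^0] = 0;  [s^1] = -1;  [s^2] = -1;  [s^3] = -2/3.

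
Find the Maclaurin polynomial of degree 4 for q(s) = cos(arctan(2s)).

6*s^4 - 2*s^2 + 1

Substitute the inner expansion into the outer series and collect powers.
q(0) = 1
q′(0) = 0
q′′(0) = -4
q′′′(0) = 0
q^(4)(0) = 144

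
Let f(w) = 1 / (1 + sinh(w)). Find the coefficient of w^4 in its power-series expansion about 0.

Use the geometric series for the reciprocal, then substitute.
f(0) = 1
f′(0) = -1
f′′(0) = 2
f′′′(0) = -7
f^(4)(0) = 32
So c_4 = f^(4)(0)/4! = 4/3.

4/3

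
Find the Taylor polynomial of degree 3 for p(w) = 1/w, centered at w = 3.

-(w - 3)^3/81 + (w - 3)^2/27 - (w - 3)/9 + 1/3

p(3) = 1/3
p′(3) = -1/9
p′′(3) = 2/27
p′′′(3) = -2/27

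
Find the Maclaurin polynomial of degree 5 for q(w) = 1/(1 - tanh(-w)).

Substitute the inner expansion into the outer series and collect powers.

-2*w^5/15 + w^4/3 - 2*w^3/3 + w^2 - w + 1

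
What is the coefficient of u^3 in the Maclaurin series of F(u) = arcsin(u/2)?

1/48

[u^0] = 0;  [u^1] = 1/2;  [u^2] = 0;  [u^3] = 1/48.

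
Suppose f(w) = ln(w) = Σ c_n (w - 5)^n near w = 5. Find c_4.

Use the known series and substitute for the argument.
So c_4 = f^(4)(5)/4! = -1/2500.

-1/2500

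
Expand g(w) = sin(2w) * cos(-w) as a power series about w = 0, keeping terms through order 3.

Take the Cauchy product of the two expansions.
g(0) = 0
g′(0) = 2
g′′(0) = 0
g′′′(0) = -14
The Taylor polynomial is Σ g^(k)(0)/k! · w^k.

-7*w^3/3 + 2*w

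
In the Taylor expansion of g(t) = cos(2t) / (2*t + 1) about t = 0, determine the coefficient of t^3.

Use 1/(1 - r) = Σ r^k on the denominator, then take the Cauchy product.
g(0) = 1
g′(0) = -2
g′′(0) = 4
g′′′(0) = -24
So c_3 = g′′′(0)/3! = -4.

-4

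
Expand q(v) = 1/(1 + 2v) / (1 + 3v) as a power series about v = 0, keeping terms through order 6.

Write out both Maclaurin series and multiply, keeping only the needed powers.
q(0) = 1
q′(0) = -5
q′′(0) = 38
q′′′(0) = -390
q^(4)(0) = 5064
q^(5)(0) = -79800
q^(6)(0) = 1482480
Dividing each by k! gives the coefficients c_0, ..., c_6.

2059*v^6 - 665*v^5 + 211*v^4 - 65*v^3 + 19*v^2 - 5*v + 1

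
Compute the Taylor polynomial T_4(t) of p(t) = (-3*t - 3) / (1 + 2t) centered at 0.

-24*t^4 + 12*t^3 - 6*t^2 + 3*t - 3

Shift and add copies of the series according to the polynomial's terms.
[t^0] = -3;  [t^1] = 3;  [t^2] = -6;  [t^3] = 12;  [t^4] = -24.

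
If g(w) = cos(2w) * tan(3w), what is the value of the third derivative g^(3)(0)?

Multiply the two series term by term and collect like powers.
From the series, [w^3] g = 3; multiply by 3! = 6 to get 18.

18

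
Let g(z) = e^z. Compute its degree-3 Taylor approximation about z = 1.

g(1) = e
g′(1) = e
g′′(1) = e
g′′′(1) = e

e*(z - 1)^3/6 + e*(z - 1)^2/2 + e*(z - 1) + e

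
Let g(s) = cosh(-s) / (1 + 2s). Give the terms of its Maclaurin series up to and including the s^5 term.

-433*s^5/12 + 433*s^4/24 - 9*s^3 + 9*s^2/2 - 2*s + 1

Write out both Maclaurin series and multiply, keeping only the needed powers.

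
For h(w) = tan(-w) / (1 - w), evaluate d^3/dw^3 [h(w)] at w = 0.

Write out both Maclaurin series and multiply, keeping only the needed powers.
The coefficient of w^3 in the expansion is -4/3, so h′′′(0) = 3! * (-4/3) = -8.

-8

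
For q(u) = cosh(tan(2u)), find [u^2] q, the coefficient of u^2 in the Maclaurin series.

2

Plug the Maclaurin series of the inner function into that of the outer and collect terms.
q(0) = 1
q′(0) = 0
q′′(0) = 4
So c_2 = q′′(0)/2! = 2.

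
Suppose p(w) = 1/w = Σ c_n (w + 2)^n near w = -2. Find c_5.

Apply the Taylor formula c_k = f^(k)(a)/k!.
p(-2) = -1/2
p′(-2) = -1/4
p′′(-2) = -1/4
p′′′(-2) = -3/8
p^(4)(-2) = -3/4
p^(5)(-2) = -15/8
Dividing each by k! gives the coefficients c_0, ..., c_5.

-1/64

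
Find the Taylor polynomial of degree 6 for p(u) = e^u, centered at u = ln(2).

(u - ln(2))^6/360 + (u - ln(2))^5/60 + (u - ln(2))^4/12 + (u - ln(2))^3/3 + (u - ln(2))^2 + 2*(u - ln(2)) + 2

Compute the successive derivatives at the expansion point and divide by k!.
p(ln(2)) = 2
p′(ln(2)) = 2
p′′(ln(2)) = 2
p′′′(ln(2)) = 2
p^(4)(ln(2)) = 2
p^(5)(ln(2)) = 2
p^(6)(ln(2)) = 2
Then c_k = p^(k)(ln(2))/k! gives each Taylor coefficient.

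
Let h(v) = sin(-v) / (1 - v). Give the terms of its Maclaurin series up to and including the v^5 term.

Multiply the two series term by term and collect like powers.
h(0) = 0
h′(0) = -1
h′′(0) = -2
h′′′(0) = -5
h^(4)(0) = -20
h^(5)(0) = -101
Then c_k = h^(k)(0)/k! gives each Taylor coefficient.

-101*v^5/120 - 5*v^4/6 - 5*v^3/6 - v^2 - v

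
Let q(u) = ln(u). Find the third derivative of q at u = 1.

2

From the series, [(u - 1)^3] q = 1/3; multiply by 3! = 6 to get 2.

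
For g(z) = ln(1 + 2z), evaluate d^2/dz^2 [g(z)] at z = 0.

From the series, [z^2] g = -2; multiply by 2! = 2 to get -4.

-4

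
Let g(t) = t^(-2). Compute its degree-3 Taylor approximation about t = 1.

-4*(t - 1)^3 + 3*(t - 1)^2 - 2*(t - 1) + 1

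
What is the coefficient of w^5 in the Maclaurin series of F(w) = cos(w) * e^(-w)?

1/30

Write out both Maclaurin series and multiply, keeping only the needed powers.
F(0) = 1
F′(0) = -1
F′′(0) = 0
F′′′(0) = 2
F^(4)(0) = -4
F^(5)(0) = 4
So c_5 = F^(5)(0)/5! = 1/30.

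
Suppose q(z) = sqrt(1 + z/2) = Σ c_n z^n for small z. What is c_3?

1/128

Use the known series and substitute for the argument.
q(0) = 1
q′(0) = 1/4
q′′(0) = -1/16
q′′′(0) = 3/64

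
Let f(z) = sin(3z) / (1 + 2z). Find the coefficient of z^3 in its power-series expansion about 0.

15/2

Expand each factor separately, then convolve coefficients.
[z^0] = 0;  [z^1] = 3;  [z^2] = -6;  [z^3] = 15/2.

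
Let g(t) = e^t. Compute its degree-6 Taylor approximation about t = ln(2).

g(ln(2)) = 2
g′(ln(2)) = 2
g′′(ln(2)) = 2
g′′′(ln(2)) = 2
g^(4)(ln(2)) = 2
g^(5)(ln(2)) = 2
g^(6)(ln(2)) = 2
The Taylor polynomial is Σ g^(k)(ln(2))/k! · (t - ln(2))^k.

(t - ln(2))^6/360 + (t - ln(2))^5/60 + (t - ln(2))^4/12 + (t - ln(2))^3/3 + (t - ln(2))^2 + 2*(t - ln(2)) + 2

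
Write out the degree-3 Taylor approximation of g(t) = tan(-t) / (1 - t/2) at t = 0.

-7*t^3/12 - t^2/2 - t

Take the Cauchy product of the two expansions.
[t^0] = 0;  [t^1] = -1;  [t^2] = -1/2;  [t^3] = -7/12.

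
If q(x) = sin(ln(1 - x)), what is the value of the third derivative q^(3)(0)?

Let u equal the inner series; expand the outer function in u and truncate.
From the series, [x^3] q = -1/6; multiply by 3! = 6 to get -1.

-1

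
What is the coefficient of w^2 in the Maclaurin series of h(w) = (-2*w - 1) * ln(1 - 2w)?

Multiply each power in the prefactor through the base expansion.
h(0) = 0
h′(0) = 2
h′′(0) = 12
So c_2 = h′′(0)/2! = 6.

6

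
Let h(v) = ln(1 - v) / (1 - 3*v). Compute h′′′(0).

-65

Multiply the numerator's expansion by the denominator's geometric series.
The coefficient of v^3 in the expansion is -65/6, so h′′′(0) = 3! * (-65/6) = -65.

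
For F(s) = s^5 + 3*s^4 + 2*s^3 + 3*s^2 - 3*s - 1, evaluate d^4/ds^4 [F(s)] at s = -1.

-48

The coefficient of (s + 1)^4 in the expansion is -2, so F^(4)(-1) = 4! * (-2) = -48.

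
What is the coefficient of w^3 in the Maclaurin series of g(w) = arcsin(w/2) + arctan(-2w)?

43/16

Add the two expansions coefficient-wise.
g(0) = 0
g′(0) = -3/2
g′′(0) = 0
g′′′(0) = 129/8
So c_3 = g′′′(0)/3! = 43/16.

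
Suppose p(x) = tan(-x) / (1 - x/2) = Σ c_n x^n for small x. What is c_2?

Multiply the two series term by term and collect like powers.
[x^0] = 0;  [x^1] = -1;  [x^2] = -1/2.
So c_2 = p′′(0)/2! = -1/2.

-1/2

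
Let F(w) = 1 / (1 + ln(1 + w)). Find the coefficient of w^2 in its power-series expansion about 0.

Write 1/(1+u) = 1 - u + u^2 - u^3 + ... and substitute the series for u.
F(0) = 1
F′(0) = -1
F′′(0) = 3

3/2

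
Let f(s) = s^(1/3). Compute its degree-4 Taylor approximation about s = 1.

-10*(s - 1)^4/243 + 5*(s - 1)^3/81 - (s - 1)^2/9 + (s - 1)/3 + 1

Use the known series and substitute for the argument.
f(1) = 1
f′(1) = 1/3
f′′(1) = -2/9
f′′′(1) = 10/27
f^(4)(1) = -80/81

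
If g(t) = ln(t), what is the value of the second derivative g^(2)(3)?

The coefficient of (t - 3)^2 in the expansion is -1/18, so g′′(3) = 2! * (-1/18) = -1/9.

-1/9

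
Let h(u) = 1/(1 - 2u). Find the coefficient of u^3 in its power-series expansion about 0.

8

h(0) = 1
h′(0) = 2
h′′(0) = 8
h′′′(0) = 48
So c_3 = h′′′(0)/3! = 8.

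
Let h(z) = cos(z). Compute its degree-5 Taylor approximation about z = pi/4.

-sqrt(2)*(z - pi/4)^5/240 + sqrt(2)*(z - pi/4)^4/48 + sqrt(2)*(z - pi/4)^3/12 - sqrt(2)*(z - pi/4)^2/4 - sqrt(2)*(z - pi/4)/2 + sqrt(2)/2

h(pi/4) = sqrt(2)/2
h′(pi/4) = -sqrt(2)/2
h′′(pi/4) = -sqrt(2)/2
h′′′(pi/4) = sqrt(2)/2
h^(4)(pi/4) = sqrt(2)/2
h^(5)(pi/4) = -sqrt(2)/2
Then c_k = h^(k)(pi/4)/k! gives each Taylor coefficient.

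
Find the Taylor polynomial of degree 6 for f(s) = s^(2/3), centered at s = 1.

-91*(s - 1)^6/6561 + 14*(s - 1)^5/729 - 7*(s - 1)^4/243 + 4*(s - 1)^3/81 - (s - 1)^2/9 + 2*(s - 1)/3 + 1

Apply the Taylor formula c_k = f^(k)(a)/k!.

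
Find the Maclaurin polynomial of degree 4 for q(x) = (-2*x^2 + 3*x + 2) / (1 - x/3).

-7*x^4/81 - 7*x^3/27 - 7*x^2/9 + 11*x/3 + 2

Distribute the polynomial across the series and collect like powers.
q(0) = 2
q′(0) = 11/3
q′′(0) = -14/9
q′′′(0) = -14/9
q^(4)(0) = -56/27
The Taylor polynomial is Σ q^(k)(0)/k! · x^k.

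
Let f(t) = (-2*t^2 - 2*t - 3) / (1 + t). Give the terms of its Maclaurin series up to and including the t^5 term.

Distribute the polynomial across the series and collect like powers.
f(0) = -3
f′(0) = 1
f′′(0) = -6
f′′′(0) = 18
f^(4)(0) = -72
f^(5)(0) = 360

3*t^5 - 3*t^4 + 3*t^3 - 3*t^2 + t - 3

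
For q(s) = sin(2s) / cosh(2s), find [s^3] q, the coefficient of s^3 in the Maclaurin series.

Write the quotient as an unknown series and match coefficients against numerator = denominator · series.
[s^0] = 0;  [s^1] = 2;  [s^2] = 0;  [s^3] = -16/3.

-16/3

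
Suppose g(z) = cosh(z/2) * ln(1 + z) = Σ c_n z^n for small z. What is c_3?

Take the Cauchy product of the two expansions.

11/24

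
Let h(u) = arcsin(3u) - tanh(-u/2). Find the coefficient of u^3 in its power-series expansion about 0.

Add the two expansions coefficient-wise.
h(0) = 0
h′(0) = 7/2
h′′(0) = 0
h′′′(0) = 107/4
The Taylor polynomial is Σ h^(k)(0)/k! · u^k.

107/24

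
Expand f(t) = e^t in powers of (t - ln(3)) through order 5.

(t - ln(3))^5/40 + (t - ln(3))^4/8 + (t - ln(3))^3/2 + 3*(t - ln(3))^2/2 + 3*(t - ln(3)) + 3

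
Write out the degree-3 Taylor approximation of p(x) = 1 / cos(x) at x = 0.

Write the quotient as an unknown series and match coefficients against numerator = denominator · series.
p(0) = 1
p′(0) = 0
p′′(0) = 1
p′′′(0) = 0

x^2/2 + 1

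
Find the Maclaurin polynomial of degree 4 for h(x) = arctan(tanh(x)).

-2*x^3/3 + x

Let u equal the inner series; expand the outer function in u and truncate.
[x^0] = 0;  [x^1] = 1;  [x^2] = 0;  [x^3] = -2/3;  [x^4] = 0.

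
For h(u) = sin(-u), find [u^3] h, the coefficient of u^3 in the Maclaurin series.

Apply the Taylor formula c_k = f^(k)(a)/k!.
h(0) = 0
h′(0) = -1
h′′(0) = 0
h′′′(0) = 1
Dividing each by k! gives the coefficients c_0, ..., c_3.

1/6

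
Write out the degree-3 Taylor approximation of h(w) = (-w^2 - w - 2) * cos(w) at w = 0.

w^3/2 - w - 2

Distribute the polynomial across the series and collect like powers.
h(0) = -2
h′(0) = -1
h′′(0) = 0
h′′′(0) = 3
Dividing each by k! gives the coefficients c_0, ..., c_3.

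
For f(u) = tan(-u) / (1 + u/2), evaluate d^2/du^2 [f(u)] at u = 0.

Multiply the two series term by term and collect like powers.
The coefficient of u^2 in the expansion is 1/2, so f′′(0) = 2! * (1/2) = 1.

1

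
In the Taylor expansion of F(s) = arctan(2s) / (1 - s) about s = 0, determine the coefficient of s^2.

Multiply the two series term by term and collect like powers.
F(0) = 0
F′(0) = 2
F′′(0) = 4
Then c_k = F^(k)(0)/k! gives each Taylor coefficient.

2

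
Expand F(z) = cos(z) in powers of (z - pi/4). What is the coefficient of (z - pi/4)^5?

-sqrt(2)/240

F(pi/4) = sqrt(2)/2
F′(pi/4) = -sqrt(2)/2
F′′(pi/4) = -sqrt(2)/2
F′′′(pi/4) = sqrt(2)/2
F^(4)(pi/4) = sqrt(2)/2
F^(5)(pi/4) = -sqrt(2)/2
So c_5 = F^(5)(pi/4)/5! = -sqrt(2)/240.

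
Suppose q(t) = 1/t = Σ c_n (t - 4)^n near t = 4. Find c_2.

1/64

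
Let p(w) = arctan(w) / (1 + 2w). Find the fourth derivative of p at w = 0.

Write out both Maclaurin series and multiply, keeping only the needed powers.
From the series, [w^4] p = -22/3; multiply by 4! = 24 to get -176.

-176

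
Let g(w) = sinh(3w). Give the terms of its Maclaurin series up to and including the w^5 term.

81*w^5/40 + 9*w^3/2 + 3*w

Apply the Taylor formula c_k = f^(k)(a)/k!.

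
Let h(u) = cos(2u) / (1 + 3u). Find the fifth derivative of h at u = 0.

-22920

Expand each factor separately, then convolve coefficients.
The coefficient of u^5 in the expansion is -191, so h^(5)(0) = 5! * (-191) = -22920.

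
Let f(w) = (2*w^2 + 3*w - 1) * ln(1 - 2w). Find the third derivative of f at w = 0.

Multiply each power in the prefactor through the base expansion.
From the series, [w^3] f = -22/3; multiply by 3! = 6 to get -44.

-44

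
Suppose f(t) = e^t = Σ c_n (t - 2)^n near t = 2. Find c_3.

f(2) = e^(2)
f′(2) = e^(2)
f′′(2) = e^(2)
f′′′(2) = e^(2)
So c_3 = f′′′(2)/3! = e^(2)/6.

e^(2)/6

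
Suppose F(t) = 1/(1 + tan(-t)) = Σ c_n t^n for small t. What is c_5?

32/15

Compose series: expand the inner function first, then feed it into the outer expansion.
F(0) = 1
F′(0) = 1
F′′(0) = 2
F′′′(0) = 8
F^(4)(0) = 40
F^(5)(0) = 256
Dividing each by k! gives the coefficients c_0, ..., c_5.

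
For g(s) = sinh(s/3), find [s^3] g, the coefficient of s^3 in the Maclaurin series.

1/162

c_3 = g′′′(0)/3! = 1/162.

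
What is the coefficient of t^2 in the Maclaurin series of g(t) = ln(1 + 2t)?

g(0) = 0
g′(0) = 2
g′′(0) = -4
So c_2 = g′′(0)/2! = -2.

-2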